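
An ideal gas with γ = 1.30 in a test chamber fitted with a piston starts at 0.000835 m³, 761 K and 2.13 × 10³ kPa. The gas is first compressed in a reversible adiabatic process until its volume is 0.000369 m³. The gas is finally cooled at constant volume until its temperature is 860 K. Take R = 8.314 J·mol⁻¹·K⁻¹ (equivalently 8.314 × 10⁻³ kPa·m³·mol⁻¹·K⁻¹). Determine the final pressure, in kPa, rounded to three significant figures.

P₃ ≈ 5.45e+03 kPa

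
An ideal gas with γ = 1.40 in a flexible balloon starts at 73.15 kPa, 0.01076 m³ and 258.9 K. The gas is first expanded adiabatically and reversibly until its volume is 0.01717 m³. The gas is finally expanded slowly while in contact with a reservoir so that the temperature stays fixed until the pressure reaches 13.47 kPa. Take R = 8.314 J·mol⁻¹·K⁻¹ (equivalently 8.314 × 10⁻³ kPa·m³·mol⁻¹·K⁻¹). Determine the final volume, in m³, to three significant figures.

V₃ ≈ 0.0485 m³

Adiabatic (γ = 1.40), T V^(γ−1) and P V^γ constant: T₂ = T₁·(V₁/V₂)^(γ−1) = 214.8 K; P₂ = P₁·(V₁/V₂)^γ = 38.03 kPa.
T constant ⇒ Boyle's law P V = const: T₃ = T₂; V₃ = V₂·(P₂/P₃) = 0.04847 m³.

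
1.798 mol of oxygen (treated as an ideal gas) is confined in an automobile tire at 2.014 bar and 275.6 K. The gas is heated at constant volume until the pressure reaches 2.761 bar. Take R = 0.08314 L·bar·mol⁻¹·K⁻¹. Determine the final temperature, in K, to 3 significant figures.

T₂ ≈ 378 K

From PV = nRT: V₁ = nRT₁/P₁ = 20.46 L.
Isochoric, so P/T is constant: V₂ = V₁; T₂ = T₁·(P₂/P₁) = 377.8 K.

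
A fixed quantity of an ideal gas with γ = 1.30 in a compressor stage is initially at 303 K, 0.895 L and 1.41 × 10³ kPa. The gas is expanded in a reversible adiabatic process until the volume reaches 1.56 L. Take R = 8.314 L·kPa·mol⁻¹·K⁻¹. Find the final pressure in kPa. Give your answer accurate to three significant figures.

Reversible adiabatic, γ = 1.30: T₂ = T₁·(V₁/V₂)^(γ−1) = 256.5 K; P₂ = P₁·(V₁/V₂)^γ = 684.7 kPa.

P₂ ≈ 685 kPa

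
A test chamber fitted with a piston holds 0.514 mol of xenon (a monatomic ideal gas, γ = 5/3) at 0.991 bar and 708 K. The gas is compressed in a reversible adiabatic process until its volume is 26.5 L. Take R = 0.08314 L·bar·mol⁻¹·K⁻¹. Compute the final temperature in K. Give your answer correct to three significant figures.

T₂ ≈ 778 K

From PV = nRT: V₁ = nRT₁/P₁ = 30.53 L.
Adiabatic (γ = 5/3), T V^(γ−1) and P V^γ constant: T₂ = T₁·(V₁/V₂)^(γ−1) = 778.1 K; P₂ = P₁·(V₁/V₂)^γ = 1.255 bar.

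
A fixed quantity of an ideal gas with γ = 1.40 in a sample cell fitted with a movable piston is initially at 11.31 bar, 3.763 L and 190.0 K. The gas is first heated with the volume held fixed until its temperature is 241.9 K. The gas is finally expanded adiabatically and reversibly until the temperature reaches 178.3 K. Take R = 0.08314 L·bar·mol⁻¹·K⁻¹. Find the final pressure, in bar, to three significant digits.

P₃ ≈ 4.95 bar

V constant ⇒ P ∝ T: V₂ = V₁; P₂ = P₁·(T₂/T₁) = 14.40 bar.
Reversible adiabatic, γ = 1.40: P₃ = P₂·(T₃/T₂)^(γ/(γ−1)) = 4.950 bar; V₃ = V₂·(T₂/T₃)^(1/(γ−1)) = 8.068 L.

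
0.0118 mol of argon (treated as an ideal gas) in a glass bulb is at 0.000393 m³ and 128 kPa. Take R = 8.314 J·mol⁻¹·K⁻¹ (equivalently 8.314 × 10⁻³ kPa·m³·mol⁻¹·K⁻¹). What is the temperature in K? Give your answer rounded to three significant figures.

T ≈ 513 K

PV = nRT ⇒ T = PV/(nR) = (128 × 0.000393) / (0.0118 × 8.314 × 10⁻³)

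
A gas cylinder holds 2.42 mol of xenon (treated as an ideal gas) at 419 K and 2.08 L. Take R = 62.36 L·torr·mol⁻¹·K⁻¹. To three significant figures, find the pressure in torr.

P ≈ 3.04e+04 torr

PV = nRT ⇒ P = nRT/V = (2.42 × 62.36 × 419) / 2.08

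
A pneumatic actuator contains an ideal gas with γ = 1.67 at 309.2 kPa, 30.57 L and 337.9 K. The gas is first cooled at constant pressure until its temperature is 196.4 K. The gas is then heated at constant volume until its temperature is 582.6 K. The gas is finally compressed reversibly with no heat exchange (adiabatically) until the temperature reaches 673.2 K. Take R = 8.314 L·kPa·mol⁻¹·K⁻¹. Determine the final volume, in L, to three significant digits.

Isobaric, so V/T is constant: P₂ = P₁; V₂ = V₁·(T₂/T₁) = 17.77 L.
Isochoric, so P/T is constant: V₃ = V₂; P₃ = P₂·(T₃/T₂) = 917.2 kPa.
Reversible adiabatic, γ = 1.67: P₄ = P₃·(T₄/T₃)^(γ/(γ−1)) = 1315 kPa; V₄ = V₃·(T₃/T₄)^(1/(γ−1)) = 14.32 L.

V₄ ≈ 14.3 L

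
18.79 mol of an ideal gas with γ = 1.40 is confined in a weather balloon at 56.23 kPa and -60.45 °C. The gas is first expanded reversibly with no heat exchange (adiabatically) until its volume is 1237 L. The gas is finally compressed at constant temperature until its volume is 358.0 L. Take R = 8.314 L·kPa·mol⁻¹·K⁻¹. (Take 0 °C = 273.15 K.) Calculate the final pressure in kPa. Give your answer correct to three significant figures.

Convert: T₁ = 212.7 K.
From PV = nRT: V₁ = nRT₁/P₁ = 590.9 L.
Adiabatic (γ = 1.40), T V^(γ−1) and P V^γ constant: T₂ = T₁·(V₁/V₂)^(γ−1) = 158.3 K; P₂ = P₁·(V₁/V₂)^γ = 19.99 kPa.
Isothermal, so P V is constant: T₃ = T₂; P₃ = P₂·(V₂/V₃) = 69.07 kPa.

P₃ ≈ 69.1 kPa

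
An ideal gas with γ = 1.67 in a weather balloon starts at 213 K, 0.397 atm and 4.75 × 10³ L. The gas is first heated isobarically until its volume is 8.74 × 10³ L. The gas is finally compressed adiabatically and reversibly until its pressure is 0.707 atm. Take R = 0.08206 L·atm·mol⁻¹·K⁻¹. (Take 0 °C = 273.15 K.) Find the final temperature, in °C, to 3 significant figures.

T₃ ≈ 221 °C

Isobaric, so V/T is constant: P₂ = P₁; T₂ = T₁·(V₂/V₁) = 391.9 K.
Reversible adiabatic, γ = 1.67: T₃ = T₂·(P₃/P₂)^((γ−1)/γ) = 494.0 K; V₃ = V₂·(P₂/P₃)^(1/γ) = 6186 L.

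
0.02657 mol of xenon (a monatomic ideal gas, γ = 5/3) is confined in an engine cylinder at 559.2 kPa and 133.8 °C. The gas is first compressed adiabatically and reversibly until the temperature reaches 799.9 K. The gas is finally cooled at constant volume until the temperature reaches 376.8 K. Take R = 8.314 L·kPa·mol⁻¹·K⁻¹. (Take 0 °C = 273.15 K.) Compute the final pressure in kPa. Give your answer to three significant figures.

Convert: T₁ = 406.9 K.
From PV = nRT: V₁ = nRT₁/P₁ = 0.1608 L.
Reversible adiabatic, γ = 5/3: P₂ = P₁·(T₂/T₁)^(γ/(γ−1)) = 3029 kPa; V₂ = V₁·(T₁/T₂)^(1/(γ−1)) = 0.05834 L.
V constant ⇒ P ∝ T: V₃ = V₂; P₃ = P₂·(T₃/T₂) = 1427 kPa.

P₃ ≈ 1.43e+03 kPa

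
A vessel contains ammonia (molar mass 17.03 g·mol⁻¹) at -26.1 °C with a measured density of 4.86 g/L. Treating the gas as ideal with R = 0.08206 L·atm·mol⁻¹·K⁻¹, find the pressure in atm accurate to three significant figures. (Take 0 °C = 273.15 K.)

ρ = PM/(RT) ⇒ P = ρRT/M = (4.86 × 0.08206 × 247.0) / 17.03

P ≈ 5.79 atm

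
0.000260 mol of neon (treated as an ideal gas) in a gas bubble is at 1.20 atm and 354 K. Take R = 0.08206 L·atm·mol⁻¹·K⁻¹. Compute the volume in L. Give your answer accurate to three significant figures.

PV = nRT ⇒ V = nRT/P = (0.000260 × 0.08206 × 354) / 1.20

V ≈ 0.00629 L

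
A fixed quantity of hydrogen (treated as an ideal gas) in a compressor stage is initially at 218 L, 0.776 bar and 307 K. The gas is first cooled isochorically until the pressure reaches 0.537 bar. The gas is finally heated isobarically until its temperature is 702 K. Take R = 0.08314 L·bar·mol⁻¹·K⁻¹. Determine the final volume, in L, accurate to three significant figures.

V₃ ≈ 720 L

Isochoric, so P/T is constant: V₂ = V₁; T₂ = T₁·(P₂/P₁) = 212.4 K.
Isobaric, so V/T is constant: P₃ = P₂; V₃ = V₂·(T₃/T₂) = 720.3 L.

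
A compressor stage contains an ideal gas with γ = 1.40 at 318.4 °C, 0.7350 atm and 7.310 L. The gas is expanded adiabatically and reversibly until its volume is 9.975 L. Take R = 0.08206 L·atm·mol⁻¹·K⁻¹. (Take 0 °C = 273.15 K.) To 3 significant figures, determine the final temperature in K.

T₂ ≈ 522 K

Convert: T₁ = 591.5 K.
Adiabatic (γ = 1.40), T V^(γ−1) and P V^γ constant: T₂ = T₁·(V₁/V₂)^(γ−1) = 522.4 K; P₂ = P₁·(V₁/V₂)^γ = 0.4757 atm.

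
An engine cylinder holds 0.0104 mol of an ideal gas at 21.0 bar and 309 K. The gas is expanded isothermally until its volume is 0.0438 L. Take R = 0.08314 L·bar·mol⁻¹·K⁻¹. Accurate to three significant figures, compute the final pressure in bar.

P₂ ≈ 6.10 bar

From PV = nRT: V₁ = nRT₁/P₁ = 0.01272 L.
Isothermal, so P V is constant: T₂ = T₁; P₂ = P₁·(V₁/V₂) = 6.100 bar.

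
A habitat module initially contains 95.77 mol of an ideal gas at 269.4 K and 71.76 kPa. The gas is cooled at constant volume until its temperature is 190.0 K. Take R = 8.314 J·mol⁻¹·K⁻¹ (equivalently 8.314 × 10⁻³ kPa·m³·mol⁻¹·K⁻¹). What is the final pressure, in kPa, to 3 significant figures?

From PV = nRT: V₁ = nRT₁/P₁ = 2.989 m³.
V constant ⇒ P ∝ T: V₂ = V₁; P₂ = P₁·(T₂/T₁) = 50.61 kPa.

P₂ ≈ 50.6 kPa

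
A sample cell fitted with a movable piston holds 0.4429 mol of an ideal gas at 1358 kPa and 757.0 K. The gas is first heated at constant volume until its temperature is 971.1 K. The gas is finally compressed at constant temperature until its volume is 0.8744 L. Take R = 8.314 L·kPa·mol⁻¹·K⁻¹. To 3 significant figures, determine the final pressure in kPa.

P₃ ≈ 4.09e+03 kPa

From PV = nRT: V₁ = nRT₁/P₁ = 2.053 L.
V constant ⇒ P ∝ T: V₂ = V₁; P₂ = P₁·(T₂/T₁) = 1742 kPa.
T constant ⇒ Boyle's law P V = const: T₃ = T₂; P₃ = P₂·(V₂/V₃) = 4089 kPa.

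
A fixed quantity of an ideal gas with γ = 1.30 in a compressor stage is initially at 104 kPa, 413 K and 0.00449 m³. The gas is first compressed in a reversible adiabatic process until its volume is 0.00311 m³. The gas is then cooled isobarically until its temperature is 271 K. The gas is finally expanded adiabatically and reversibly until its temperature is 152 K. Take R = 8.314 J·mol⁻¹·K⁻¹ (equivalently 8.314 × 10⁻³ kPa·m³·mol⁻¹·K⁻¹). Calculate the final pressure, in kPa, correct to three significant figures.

P₄ ≈ 13.7 kPa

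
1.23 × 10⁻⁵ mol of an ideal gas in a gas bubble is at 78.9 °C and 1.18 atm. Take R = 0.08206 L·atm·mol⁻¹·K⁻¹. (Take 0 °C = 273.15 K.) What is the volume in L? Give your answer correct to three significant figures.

V ≈ 0.000301 L

Convert: T = 352.05 K.
PV = nRT ⇒ V = nRT/P = (1.23e-05 × 0.08206 × 352.05) / 1.18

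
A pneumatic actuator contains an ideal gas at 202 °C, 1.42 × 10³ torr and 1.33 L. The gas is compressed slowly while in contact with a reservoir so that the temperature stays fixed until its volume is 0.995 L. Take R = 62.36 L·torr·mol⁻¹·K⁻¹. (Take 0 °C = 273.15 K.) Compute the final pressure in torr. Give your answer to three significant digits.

P₂ ≈ 1.90e+03 torr

Convert: T₁ = 475.1 K.
T constant ⇒ Boyle's law P V = const: T₂ = T₁; P₂ = P₁·(V₁/V₂) = 1898 torr.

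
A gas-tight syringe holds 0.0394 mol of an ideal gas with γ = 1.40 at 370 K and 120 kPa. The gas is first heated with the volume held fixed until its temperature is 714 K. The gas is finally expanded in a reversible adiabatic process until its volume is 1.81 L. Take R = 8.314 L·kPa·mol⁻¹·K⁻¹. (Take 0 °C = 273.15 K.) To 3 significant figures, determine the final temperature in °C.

T₃ ≈ 292 °C

From PV = nRT: V₁ = nRT₁/P₁ = 1.010 L.
V constant ⇒ P ∝ T: V₂ = V₁; P₂ = P₁·(T₂/T₁) = 231.6 kPa.
Reversible adiabatic, γ = 1.40: T₃ = T₂·(V₂/V₃)^(γ−1) = 565.4 K; P₃ = P₂·(V₂/V₃)^γ = 102.3 kPa.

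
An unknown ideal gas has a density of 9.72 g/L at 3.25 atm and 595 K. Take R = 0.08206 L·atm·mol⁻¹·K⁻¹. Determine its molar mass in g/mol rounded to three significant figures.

M ≈ 146 g/mol

ρ = PM/(RT) ⇒ M = ρRT/P = (9.72 × 0.08206 × 595.0) / 3.25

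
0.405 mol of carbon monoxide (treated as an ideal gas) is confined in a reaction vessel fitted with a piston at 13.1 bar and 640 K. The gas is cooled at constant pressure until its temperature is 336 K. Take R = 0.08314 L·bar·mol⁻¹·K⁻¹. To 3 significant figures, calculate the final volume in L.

From PV = nRT: V₁ = nRT₁/P₁ = 1.645 L.
Isobaric, so V/T is constant: P₂ = P₁; V₂ = V₁·(T₂/T₁) = 0.8636 L.

V₂ ≈ 0.864 L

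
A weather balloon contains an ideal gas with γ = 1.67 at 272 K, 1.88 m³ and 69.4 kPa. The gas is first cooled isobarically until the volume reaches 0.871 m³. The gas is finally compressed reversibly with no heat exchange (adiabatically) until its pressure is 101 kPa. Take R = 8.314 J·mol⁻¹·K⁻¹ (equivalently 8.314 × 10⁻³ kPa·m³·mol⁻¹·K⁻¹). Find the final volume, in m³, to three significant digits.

V₃ ≈ 0.696 m³

P constant ⇒ V ∝ T: P₂ = P₁; T₂ = T₁·(V₂/V₁) = 126.0 K.
Adiabatic (γ = 1.67), T V^(γ−1) and P V^γ constant: T₃ = T₂·(P₃/P₂)^((γ−1)/γ) = 146.5 K; V₃ = V₂·(P₂/P₃)^(1/γ) = 0.6957 m³.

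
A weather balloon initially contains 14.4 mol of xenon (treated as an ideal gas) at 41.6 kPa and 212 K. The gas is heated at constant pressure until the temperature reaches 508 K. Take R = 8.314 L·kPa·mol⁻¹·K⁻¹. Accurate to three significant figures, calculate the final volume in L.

V₂ ≈ 1.46e+03 L

From PV = nRT: V₁ = nRT₁/P₁ = 610.1 L.
P constant ⇒ V ∝ T: P₂ = P₁; V₂ = V₁·(T₂/T₁) = 1462 L.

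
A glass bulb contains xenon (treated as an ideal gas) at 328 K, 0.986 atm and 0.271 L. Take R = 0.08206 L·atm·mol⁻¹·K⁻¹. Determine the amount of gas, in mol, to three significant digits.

n ≈ 0.00993 mol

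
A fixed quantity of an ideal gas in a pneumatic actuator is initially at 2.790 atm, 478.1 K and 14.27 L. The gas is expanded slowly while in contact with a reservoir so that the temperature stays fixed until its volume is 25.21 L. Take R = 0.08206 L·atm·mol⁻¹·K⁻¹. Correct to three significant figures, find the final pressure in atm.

Isothermal, so P V is constant: T₂ = T₁; P₂ = P₁·(V₁/V₂) = 1.579 atm.

P₂ ≈ 1.58 atm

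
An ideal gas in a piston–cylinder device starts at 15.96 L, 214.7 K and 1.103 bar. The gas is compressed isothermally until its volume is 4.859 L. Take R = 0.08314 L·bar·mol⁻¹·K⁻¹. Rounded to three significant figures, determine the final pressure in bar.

P₂ ≈ 3.62 bar

T constant ⇒ Boyle's law P V = const: T₂ = T₁; P₂ = P₁·(V₁/V₂) = 3.623 bar.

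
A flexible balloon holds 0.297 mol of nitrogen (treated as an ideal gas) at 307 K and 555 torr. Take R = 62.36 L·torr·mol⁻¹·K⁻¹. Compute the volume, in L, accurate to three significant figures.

PV = nRT ⇒ V = nRT/P = (0.297 × 62.36 × 307) / 555

V ≈ 10.2 L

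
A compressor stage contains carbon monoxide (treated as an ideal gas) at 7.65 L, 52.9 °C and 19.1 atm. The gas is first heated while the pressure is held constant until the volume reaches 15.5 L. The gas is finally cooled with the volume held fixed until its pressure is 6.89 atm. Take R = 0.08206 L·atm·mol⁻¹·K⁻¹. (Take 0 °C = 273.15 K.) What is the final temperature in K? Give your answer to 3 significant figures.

Convert: T₁ = 326.0 K.
Isobaric, so V/T is constant: P₂ = P₁; T₂ = T₁·(V₂/V₁) = 660.6 K.
Isochoric, so P/T is constant: V₃ = V₂; T₃ = T₂·(P₃/P₂) = 238.3 K.

T₃ ≈ 238 K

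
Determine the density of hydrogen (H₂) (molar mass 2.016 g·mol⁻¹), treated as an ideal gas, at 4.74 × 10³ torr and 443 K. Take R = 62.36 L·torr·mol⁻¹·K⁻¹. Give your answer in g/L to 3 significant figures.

ρ ≈ 0.346 g/L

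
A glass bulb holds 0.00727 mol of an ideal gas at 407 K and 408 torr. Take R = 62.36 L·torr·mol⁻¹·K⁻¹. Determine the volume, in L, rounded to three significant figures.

V ≈ 0.452 L

PV = nRT ⇒ V = nRT/P = (0.00727 × 62.36 × 407) / 408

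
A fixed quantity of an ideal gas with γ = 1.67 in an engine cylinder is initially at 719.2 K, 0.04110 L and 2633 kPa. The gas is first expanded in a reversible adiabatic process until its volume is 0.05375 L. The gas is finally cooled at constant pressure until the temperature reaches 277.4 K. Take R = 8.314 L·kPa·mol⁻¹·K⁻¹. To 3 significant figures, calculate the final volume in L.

V₃ ≈ 0.0248 L

Adiabatic (γ = 1.67), T V^(γ−1) and P V^γ constant: T₂ = T₁·(V₁/V₂)^(γ−1) = 600.9 K; P₂ = P₁·(V₁/V₂)^γ = 1682 kPa.
Isobaric, so V/T is constant: P₃ = P₂; V₃ = V₂·(T₃/T₂) = 0.02482 L.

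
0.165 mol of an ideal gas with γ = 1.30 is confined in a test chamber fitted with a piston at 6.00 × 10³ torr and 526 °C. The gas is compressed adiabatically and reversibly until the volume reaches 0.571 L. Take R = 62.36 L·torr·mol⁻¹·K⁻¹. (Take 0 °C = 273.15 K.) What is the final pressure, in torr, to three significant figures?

Convert: T₁ = 799.1 K.
From PV = nRT: V₁ = nRT₁/P₁ = 1.370 L.
Adiabatic (γ = 1.30), T V^(γ−1) and P V^γ constant: T₂ = T₁·(V₁/V₂)^(γ−1) = 1039 K; P₂ = P₁·(V₁/V₂)^γ = 1.873e+04 torr.

P₂ ≈ 1.87e+04 torr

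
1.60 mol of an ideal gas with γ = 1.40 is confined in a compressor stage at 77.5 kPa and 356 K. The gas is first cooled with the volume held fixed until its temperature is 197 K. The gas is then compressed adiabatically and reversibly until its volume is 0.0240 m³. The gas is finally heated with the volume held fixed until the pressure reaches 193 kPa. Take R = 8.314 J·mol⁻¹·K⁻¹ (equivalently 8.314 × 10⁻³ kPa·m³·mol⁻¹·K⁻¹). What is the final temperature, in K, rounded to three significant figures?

T₄ ≈ 348 K

From PV = nRT: V₁ = nRT₁/P₁ = 0.06111 m³.
Isochoric, so P/T is constant: V₂ = V₁; P₂ = P₁·(T₂/T₁) = 42.89 kPa.
Reversible adiabatic, γ = 1.40: T₃ = T₂·(V₂/V₃)^(γ−1) = 286.3 K; P₃ = P₂·(V₂/V₃)^γ = 158.7 kPa.
Isochoric, so P/T is constant: V₄ = V₃; T₄ = T₃·(P₄/P₃) = 348.2 K.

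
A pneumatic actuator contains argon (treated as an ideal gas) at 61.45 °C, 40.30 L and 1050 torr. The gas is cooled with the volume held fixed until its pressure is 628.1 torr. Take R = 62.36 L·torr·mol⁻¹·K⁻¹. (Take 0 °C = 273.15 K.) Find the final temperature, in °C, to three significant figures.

Convert: T₁ = 334.6 K.
Isochoric, so P/T is constant: V₂ = V₁; T₂ = T₁·(P₂/P₁) = 200.2 K.

T₂ ≈ -73.0 °C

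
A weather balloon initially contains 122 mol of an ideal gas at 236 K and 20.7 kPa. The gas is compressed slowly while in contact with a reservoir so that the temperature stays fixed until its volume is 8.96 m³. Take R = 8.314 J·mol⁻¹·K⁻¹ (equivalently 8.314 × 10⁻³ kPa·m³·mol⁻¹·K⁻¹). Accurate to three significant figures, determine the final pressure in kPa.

P₂ ≈ 26.7 kPa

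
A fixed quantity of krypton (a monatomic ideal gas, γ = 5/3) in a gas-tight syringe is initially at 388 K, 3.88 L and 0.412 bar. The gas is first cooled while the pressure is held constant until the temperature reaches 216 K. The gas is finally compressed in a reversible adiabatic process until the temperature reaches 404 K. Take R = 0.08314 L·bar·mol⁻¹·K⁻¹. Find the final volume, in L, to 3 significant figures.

V₃ ≈ 0.844 L

Isobaric, so V/T is constant: P₂ = P₁; V₂ = V₁·(T₂/T₁) = 2.160 L.
Adiabatic (γ = 5/3), T V^(γ−1) and P V^γ constant: P₃ = P₂·(T₃/T₂)^(γ/(γ−1)) = 1.971 bar; V₃ = V₂·(T₂/T₃)^(1/(γ−1)) = 0.8444 L.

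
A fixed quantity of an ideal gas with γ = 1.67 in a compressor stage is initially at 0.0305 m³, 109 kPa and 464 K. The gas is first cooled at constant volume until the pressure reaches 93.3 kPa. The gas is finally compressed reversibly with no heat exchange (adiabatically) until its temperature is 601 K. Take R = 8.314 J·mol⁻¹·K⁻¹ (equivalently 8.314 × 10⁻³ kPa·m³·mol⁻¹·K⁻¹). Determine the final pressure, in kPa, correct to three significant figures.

P₃ ≈ 262 kPa

Isochoric, so P/T is constant: V₂ = V₁; T₂ = T₁·(P₂/P₁) = 397.2 K.
Reversible adiabatic, γ = 1.67: P₃ = P₂·(T₃/T₂)^(γ/(γ−1)) = 262.0 kPa; V₃ = V₂·(T₂/T₃)^(1/(γ−1)) = 0.01644 m³.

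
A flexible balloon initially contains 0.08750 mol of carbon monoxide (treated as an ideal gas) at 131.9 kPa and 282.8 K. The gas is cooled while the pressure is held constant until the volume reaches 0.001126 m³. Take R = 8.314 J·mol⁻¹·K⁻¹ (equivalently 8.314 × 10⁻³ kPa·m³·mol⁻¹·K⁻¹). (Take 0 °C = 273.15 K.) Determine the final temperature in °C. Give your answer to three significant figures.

T₂ ≈ -69.0 °C

From PV = nRT: V₁ = nRT₁/P₁ = 0.001560 m³.
Isobaric, so V/T is constant: P₂ = P₁; T₂ = T₁·(V₂/V₁) = 204.2 K.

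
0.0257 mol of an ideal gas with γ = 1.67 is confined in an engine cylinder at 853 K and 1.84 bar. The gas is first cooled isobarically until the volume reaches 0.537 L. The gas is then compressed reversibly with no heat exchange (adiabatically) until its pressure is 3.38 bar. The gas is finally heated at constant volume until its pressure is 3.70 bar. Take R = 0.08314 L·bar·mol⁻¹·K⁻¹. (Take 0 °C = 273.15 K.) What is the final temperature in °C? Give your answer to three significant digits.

From PV = nRT: V₁ = nRT₁/P₁ = 0.9905 L.
Isobaric, so V/T is constant: P₂ = P₁; T₂ = T₁·(V₂/V₁) = 462.4 K.
Adiabatic (γ = 1.67), T V^(γ−1) and P V^γ constant: T₃ = T₂·(P₃/P₂)^((γ−1)/γ) = 590.2 K; V₃ = V₂·(P₂/P₃)^(1/γ) = 0.3731 L.
V constant ⇒ P ∝ T: V₄ = V₃; T₄ = T₃·(P₄/P₃) = 646.1 K.

T₄ ≈ 373 °C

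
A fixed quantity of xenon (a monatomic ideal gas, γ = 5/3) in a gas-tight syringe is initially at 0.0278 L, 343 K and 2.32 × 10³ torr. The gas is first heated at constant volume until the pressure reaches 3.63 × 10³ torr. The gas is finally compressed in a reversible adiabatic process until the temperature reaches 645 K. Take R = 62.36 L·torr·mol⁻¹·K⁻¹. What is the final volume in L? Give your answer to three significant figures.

V₃ ≈ 0.0211 L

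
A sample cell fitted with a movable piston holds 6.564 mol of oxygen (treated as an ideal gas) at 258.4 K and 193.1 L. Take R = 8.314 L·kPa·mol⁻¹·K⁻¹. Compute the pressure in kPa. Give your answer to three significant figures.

P ≈ 73.0 kPa

PV = nRT ⇒ P = nRT/V = (6.564 × 8.314 × 258.4) / 193.1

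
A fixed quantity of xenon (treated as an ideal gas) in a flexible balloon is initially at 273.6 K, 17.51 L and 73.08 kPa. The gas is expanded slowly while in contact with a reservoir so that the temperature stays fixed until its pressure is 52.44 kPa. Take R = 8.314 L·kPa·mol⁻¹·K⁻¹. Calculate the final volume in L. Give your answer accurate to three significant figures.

T constant ⇒ Boyle's law P V = const: T₂ = T₁; V₂ = V₁·(P₁/P₂) = 24.40 L.

V₂ ≈ 24.4 L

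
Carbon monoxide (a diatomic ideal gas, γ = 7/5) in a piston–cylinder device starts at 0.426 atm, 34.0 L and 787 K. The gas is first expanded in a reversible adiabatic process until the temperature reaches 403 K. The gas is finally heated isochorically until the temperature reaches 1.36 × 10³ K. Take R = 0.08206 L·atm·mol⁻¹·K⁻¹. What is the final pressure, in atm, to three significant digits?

P₃ ≈ 0.138 atm

Reversible adiabatic, γ = 7/5: P₂ = P₁·(T₂/T₁)^(γ/(γ−1)) = 0.04093 atm; V₂ = V₁·(T₁/T₂)^(1/(γ−1)) = 181.2 L.
Isochoric, so P/T is constant: V₃ = V₂; P₃ = P₂·(T₃/T₂) = 0.1381 atm.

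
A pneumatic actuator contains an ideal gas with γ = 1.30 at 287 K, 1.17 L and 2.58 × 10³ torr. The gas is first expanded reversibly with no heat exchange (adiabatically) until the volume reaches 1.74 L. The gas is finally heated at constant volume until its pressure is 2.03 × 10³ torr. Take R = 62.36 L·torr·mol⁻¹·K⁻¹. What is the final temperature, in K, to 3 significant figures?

Adiabatic (γ = 1.30), T V^(γ−1) and P V^γ constant: T₂ = T₁·(V₁/V₂)^(γ−1) = 254.8 K; P₂ = P₁·(V₁/V₂)^γ = 1540 torr.
Isochoric, so P/T is constant: V₃ = V₂; T₃ = T₂·(P₃/P₂) = 335.8 K.

T₃ ≈ 336 K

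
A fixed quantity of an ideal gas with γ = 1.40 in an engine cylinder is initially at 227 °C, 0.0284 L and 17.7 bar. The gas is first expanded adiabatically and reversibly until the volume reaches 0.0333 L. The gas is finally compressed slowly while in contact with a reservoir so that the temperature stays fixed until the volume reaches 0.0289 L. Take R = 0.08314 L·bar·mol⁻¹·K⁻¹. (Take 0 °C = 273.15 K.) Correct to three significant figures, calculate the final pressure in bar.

Convert: T₁ = 500.1 K.
Adiabatic (γ = 1.40), T V^(γ−1) and P V^γ constant: T₂ = T₁·(V₁/V₂)^(γ−1) = 469.3 K; P₂ = P₁·(V₁/V₂)^γ = 14.16 bar.
T constant ⇒ Boyle's law P V = const: T₃ = T₂; P₃ = P₂·(V₂/V₃) = 16.32 bar.

P₃ ≈ 16.3 bar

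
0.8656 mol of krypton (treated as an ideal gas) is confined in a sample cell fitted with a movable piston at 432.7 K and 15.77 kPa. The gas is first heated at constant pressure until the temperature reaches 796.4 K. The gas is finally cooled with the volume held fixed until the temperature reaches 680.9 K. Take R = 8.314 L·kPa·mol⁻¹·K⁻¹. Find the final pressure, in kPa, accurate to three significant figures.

P₃ ≈ 13.5 kPa

From PV = nRT: V₁ = nRT₁/P₁ = 197.5 L.
Isobaric, so V/T is constant: P₂ = P₁; V₂ = V₁·(T₂/T₁) = 363.4 L.
V constant ⇒ P ∝ T: V₃ = V₂; P₃ = P₂·(T₃/T₂) = 13.48 kPa.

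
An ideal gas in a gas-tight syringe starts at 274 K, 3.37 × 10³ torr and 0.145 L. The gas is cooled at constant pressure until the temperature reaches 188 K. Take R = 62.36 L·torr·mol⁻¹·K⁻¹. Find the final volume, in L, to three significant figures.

P constant ⇒ V ∝ T: P₂ = P₁; V₂ = V₁·(T₂/T₁) = 0.09949 L.

V₂ ≈ 0.0995 L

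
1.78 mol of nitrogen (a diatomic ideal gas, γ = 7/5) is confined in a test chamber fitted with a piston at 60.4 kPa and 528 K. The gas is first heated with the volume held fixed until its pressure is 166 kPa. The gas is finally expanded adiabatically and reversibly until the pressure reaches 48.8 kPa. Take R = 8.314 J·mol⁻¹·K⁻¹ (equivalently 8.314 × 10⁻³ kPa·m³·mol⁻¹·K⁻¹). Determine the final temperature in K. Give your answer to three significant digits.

T₃ ≈ 1.02e+03 K

From PV = nRT: V₁ = nRT₁/P₁ = 0.1294 m³.
V constant ⇒ P ∝ T: V₂ = V₁; T₂ = T₁·(P₂/P₁) = 1451 K.
Reversible adiabatic, γ = 7/5: T₃ = T₂·(P₃/P₂)^((γ−1)/γ) = 1023 K; V₃ = V₂·(P₂/P₃)^(1/γ) = 0.3102 m³.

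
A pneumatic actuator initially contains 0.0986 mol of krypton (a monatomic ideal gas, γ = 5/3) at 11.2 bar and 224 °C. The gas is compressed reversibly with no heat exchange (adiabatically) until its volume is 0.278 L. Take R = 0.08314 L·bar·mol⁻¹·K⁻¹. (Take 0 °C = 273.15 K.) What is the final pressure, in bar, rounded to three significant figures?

Convert: T₁ = 497.1 K.
From PV = nRT: V₁ = nRT₁/P₁ = 0.3639 L.
Reversible adiabatic, γ = 5/3: T₂ = T₁·(V₁/V₂)^(γ−1) = 594.9 K; P₂ = P₁·(V₁/V₂)^γ = 17.54 bar.

P₂ ≈ 17.5 bar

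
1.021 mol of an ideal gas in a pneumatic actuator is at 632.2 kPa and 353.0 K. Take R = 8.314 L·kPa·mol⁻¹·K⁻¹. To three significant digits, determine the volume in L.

PV = nRT ⇒ V = nRT/P = (1.021 × 8.314 × 353.0) / 632.2

V ≈ 4.74 L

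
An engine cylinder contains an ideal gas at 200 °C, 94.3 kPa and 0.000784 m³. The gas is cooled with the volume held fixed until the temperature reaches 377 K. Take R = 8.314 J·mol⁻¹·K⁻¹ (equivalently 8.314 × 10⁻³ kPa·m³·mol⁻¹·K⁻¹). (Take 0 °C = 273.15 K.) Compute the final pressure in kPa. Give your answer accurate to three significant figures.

P₂ ≈ 75.1 kPa

Convert: T₁ = 473.1 K.
Isochoric, so P/T is constant: V₂ = V₁; P₂ = P₁·(T₂/T₁) = 75.14 kPa.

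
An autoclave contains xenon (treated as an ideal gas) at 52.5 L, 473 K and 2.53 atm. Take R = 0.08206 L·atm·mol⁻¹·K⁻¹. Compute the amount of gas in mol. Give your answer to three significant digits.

PV = nRT ⇒ n = PV/(RT) = (2.53 × 52.5) / (0.08206 × 473)

n ≈ 3.42 mol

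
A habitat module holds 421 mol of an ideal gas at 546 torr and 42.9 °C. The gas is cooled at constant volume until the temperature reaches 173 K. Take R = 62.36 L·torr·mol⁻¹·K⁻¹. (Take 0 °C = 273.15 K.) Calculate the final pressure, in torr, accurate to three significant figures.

P₂ ≈ 299 torr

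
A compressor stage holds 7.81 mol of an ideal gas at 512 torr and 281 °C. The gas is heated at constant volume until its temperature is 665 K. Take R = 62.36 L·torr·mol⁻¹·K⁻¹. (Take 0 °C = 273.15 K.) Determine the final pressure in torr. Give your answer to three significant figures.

Convert: T₁ = 554.1 K.
From PV = nRT: V₁ = nRT₁/P₁ = 527.1 L.
Isochoric, so P/T is constant: V₂ = V₁; P₂ = P₁·(T₂/T₁) = 614.4 torr.

P₂ ≈ 614 torr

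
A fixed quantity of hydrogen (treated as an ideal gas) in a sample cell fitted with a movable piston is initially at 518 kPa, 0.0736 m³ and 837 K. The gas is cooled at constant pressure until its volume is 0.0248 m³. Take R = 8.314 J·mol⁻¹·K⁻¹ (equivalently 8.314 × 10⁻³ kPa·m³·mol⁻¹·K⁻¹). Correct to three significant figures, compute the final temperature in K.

Isobaric, so V/T is constant: P₂ = P₁; T₂ = T₁·(V₂/V₁) = 282.0 K.

T₂ ≈ 282 K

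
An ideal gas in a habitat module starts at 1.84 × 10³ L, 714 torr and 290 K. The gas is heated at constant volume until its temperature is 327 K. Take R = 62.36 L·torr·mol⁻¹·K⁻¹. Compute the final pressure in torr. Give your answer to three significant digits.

P₂ ≈ 805 torr

V constant ⇒ P ∝ T: V₂ = V₁; P₂ = P₁·(T₂/T₁) = 805.1 torr.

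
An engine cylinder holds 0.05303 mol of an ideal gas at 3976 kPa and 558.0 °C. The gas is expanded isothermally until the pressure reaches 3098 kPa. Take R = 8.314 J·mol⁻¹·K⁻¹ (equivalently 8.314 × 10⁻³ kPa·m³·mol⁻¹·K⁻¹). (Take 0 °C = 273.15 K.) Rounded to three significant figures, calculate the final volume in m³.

V₂ ≈ 0.000118 m³

Convert: T₁ = 831.1 K.
From PV = nRT: V₁ = nRT₁/P₁ = 9.216e-05 m³.
Isothermal, so P V is constant: T₂ = T₁; V₂ = V₁·(P₁/P₂) = 0.0001183 m³.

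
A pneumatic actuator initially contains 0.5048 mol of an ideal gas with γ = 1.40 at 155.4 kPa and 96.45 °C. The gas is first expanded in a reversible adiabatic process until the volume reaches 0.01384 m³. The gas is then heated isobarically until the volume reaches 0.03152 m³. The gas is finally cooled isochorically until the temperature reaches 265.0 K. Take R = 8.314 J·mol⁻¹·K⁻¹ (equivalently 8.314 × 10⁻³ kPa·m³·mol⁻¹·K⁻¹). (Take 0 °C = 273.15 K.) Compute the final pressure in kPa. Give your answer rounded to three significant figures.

P₄ ≈ 35.3 kPa

Convert: T₁ = 369.6 K.
From PV = nRT: V₁ = nRT₁/P₁ = 0.009982 m³.
Adiabatic (γ = 1.40), T V^(γ−1) and P V^γ constant: T₂ = T₁·(V₁/V₂)^(γ−1) = 324.3 K; P₂ = P₁·(V₁/V₂)^γ = 98.35 kPa.
P constant ⇒ V ∝ T: P₃ = P₂; T₃ = T₂·(V₃/V₂) = 738.6 K.
Isochoric, so P/T is constant: V₄ = V₃; P₄ = P₃·(T₄/T₃) = 35.28 kPa.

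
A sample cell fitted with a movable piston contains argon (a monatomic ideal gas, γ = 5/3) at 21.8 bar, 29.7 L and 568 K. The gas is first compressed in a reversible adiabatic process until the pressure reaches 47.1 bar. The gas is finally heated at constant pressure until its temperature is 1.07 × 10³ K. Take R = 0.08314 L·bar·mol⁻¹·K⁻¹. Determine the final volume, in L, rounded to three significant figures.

Reversible adiabatic, γ = 5/3: T₂ = T₁·(P₂/P₁)^((γ−1)/γ) = 773.0 K; V₂ = V₁·(P₁/P₂)^(1/γ) = 18.71 L.
Isobaric, so V/T is constant: P₃ = P₂; V₃ = V₂·(T₃/T₂) = 25.90 L.

V₃ ≈ 25.9 L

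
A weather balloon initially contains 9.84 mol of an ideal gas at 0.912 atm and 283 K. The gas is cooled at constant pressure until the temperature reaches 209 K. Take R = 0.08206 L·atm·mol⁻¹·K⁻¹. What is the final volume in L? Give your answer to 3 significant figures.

V₂ ≈ 185 L

From PV = nRT: V₁ = nRT₁/P₁ = 250.6 L.
Isobaric, so V/T is constant: P₂ = P₁; V₂ = V₁·(T₂/T₁) = 185.0 L.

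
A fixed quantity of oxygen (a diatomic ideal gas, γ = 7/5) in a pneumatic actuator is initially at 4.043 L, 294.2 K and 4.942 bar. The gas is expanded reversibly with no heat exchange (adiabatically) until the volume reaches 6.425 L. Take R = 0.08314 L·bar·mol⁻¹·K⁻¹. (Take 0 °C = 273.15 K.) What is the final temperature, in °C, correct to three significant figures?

T₂ ≈ -28.7 °C

Adiabatic (γ = 7/5), T V^(γ−1) and P V^γ constant: T₂ = T₁·(V₁/V₂)^(γ−1) = 244.4 K; P₂ = P₁·(V₁/V₂)^γ = 2.584 bar.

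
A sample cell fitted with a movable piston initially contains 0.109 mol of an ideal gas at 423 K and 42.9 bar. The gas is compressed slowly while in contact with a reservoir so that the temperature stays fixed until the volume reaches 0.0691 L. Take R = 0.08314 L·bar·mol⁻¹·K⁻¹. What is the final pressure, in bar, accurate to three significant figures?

From PV = nRT: V₁ = nRT₁/P₁ = 0.08936 L.
Isothermal, so P V is constant: T₂ = T₁; P₂ = P₁·(V₁/V₂) = 55.48 bar.

P₂ ≈ 55.5 bar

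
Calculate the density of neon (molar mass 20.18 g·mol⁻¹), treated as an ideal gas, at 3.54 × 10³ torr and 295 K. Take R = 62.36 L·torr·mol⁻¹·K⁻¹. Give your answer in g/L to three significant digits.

ρ ≈ 3.88 g/L

ρ = PM/(RT) = (3.54e+03 × 20.18) / (62.36 × 295.0)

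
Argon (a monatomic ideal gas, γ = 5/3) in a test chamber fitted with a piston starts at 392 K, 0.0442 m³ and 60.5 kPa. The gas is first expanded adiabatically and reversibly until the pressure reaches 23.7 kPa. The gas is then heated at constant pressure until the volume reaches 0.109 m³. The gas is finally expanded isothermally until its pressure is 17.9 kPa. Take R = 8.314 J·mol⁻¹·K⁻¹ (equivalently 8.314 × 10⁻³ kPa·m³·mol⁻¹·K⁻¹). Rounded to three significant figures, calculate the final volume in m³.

V₄ ≈ 0.144 m³

Reversible adiabatic, γ = 5/3: T₂ = T₁·(P₂/P₁)^((γ−1)/γ) = 269.5 K; V₂ = V₁·(P₁/P₂)^(1/γ) = 0.07756 m³.
P constant ⇒ V ∝ T: P₃ = P₂; T₃ = T₂·(V₃/V₂) = 378.7 K.
Isothermal, so P V is constant: T₄ = T₃; V₄ = V₃·(P₃/P₄) = 0.1443 m³.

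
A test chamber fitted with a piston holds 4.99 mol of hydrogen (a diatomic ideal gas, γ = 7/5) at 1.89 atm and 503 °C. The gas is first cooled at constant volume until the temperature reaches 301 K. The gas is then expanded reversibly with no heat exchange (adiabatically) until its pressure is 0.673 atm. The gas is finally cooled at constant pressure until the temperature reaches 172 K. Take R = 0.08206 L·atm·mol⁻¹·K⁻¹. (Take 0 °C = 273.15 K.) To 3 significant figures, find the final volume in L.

V₄ ≈ 105 L

Convert: T₁ = 776.1 K.
From PV = nRT: V₁ = nRT₁/P₁ = 168.2 L.
V constant ⇒ P ∝ T: V₂ = V₁; P₂ = P₁·(T₂/T₁) = 0.7330 atm.
Reversible adiabatic, γ = 7/5: T₃ = T₂·(P₃/P₂)^((γ−1)/γ) = 293.7 K; V₃ = V₂·(P₂/P₃)^(1/γ) = 178.7 L.
Isobaric, so V/T is constant: P₄ = P₃; V₄ = V₃·(T₄/T₃) = 104.7 L.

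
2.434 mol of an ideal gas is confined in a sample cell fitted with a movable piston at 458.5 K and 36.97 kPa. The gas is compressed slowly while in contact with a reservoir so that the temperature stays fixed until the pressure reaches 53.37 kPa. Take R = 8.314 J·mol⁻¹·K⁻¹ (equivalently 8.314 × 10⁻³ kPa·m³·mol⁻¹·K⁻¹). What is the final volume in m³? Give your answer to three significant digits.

V₂ ≈ 0.174 m³

From PV = nRT: V₁ = nRT₁/P₁ = 0.2510 m³.
Isothermal, so P V is constant: T₂ = T₁; V₂ = V₁·(P₁/P₂) = 0.1738 m³.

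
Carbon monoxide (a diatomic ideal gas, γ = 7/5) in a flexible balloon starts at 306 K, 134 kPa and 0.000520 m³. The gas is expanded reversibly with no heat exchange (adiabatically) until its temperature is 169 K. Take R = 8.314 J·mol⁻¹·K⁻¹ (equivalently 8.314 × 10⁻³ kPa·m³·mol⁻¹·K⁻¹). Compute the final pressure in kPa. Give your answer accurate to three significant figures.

Adiabatic (γ = 7/5), T V^(γ−1) and P V^γ constant: P₂ = P₁·(T₂/T₁)^(γ/(γ−1)) = 16.78 kPa; V₂ = V₁·(T₁/T₂)^(1/(γ−1)) = 0.002294 m³.

P₂ ≈ 16.8 kPa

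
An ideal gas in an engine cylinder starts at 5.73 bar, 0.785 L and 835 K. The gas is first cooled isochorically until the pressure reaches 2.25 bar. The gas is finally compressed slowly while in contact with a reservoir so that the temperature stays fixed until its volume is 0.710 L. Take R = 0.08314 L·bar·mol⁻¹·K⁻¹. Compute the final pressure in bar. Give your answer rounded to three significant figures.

P₃ ≈ 2.49 bar

Isochoric, so P/T is constant: V₂ = V₁; T₂ = T₁·(P₂/P₁) = 327.9 K.
T constant ⇒ Boyle's law P V = const: T₃ = T₂; P₃ = P₂·(V₂/V₃) = 2.488 bar.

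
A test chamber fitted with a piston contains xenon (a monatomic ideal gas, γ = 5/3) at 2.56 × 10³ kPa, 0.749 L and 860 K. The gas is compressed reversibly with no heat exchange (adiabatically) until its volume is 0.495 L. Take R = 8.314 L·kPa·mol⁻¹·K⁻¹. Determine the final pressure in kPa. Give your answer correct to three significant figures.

Adiabatic (γ = 5/3), T V^(γ−1) and P V^γ constant: T₂ = T₁·(V₁/V₂)^(γ−1) = 1133 K; P₂ = P₁·(V₁/V₂)^γ = 5105 kPa.

P₂ ≈ 5.11e+03 kPa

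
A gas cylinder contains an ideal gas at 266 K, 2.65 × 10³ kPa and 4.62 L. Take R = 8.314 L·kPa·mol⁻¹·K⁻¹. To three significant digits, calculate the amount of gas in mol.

PV = nRT ⇒ n = PV/(RT) = (2.65e+03 × 4.62) / (8.314 × 266)

n ≈ 5.54 mol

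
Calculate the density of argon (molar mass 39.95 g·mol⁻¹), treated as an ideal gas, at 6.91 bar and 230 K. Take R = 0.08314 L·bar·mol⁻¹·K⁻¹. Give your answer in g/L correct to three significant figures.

ρ = PM/(RT) = (6.91 × 39.95) / (0.08314 × 230.0)

ρ ≈ 14.4 g/L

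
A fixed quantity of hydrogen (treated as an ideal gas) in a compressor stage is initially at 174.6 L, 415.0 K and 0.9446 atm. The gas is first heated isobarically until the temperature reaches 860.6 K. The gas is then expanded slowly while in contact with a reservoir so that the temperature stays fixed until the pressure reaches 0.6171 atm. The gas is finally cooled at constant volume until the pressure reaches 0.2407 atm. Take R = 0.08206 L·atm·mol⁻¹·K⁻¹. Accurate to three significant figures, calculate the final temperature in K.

T₄ ≈ 336 K

P constant ⇒ V ∝ T: P₂ = P₁; V₂ = V₁·(T₂/T₁) = 362.1 L.
Isothermal, so P V is constant: T₃ = T₂; V₃ = V₂·(P₂/P₃) = 554.2 L.
V constant ⇒ P ∝ T: V₄ = V₃; T₄ = T₃·(P₄/P₃) = 335.7 K.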